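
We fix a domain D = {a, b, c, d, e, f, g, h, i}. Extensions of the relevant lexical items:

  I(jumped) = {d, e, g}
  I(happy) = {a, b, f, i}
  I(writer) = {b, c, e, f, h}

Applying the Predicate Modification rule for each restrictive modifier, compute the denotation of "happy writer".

{b, f}

⟦writer⟧ = {b, c, e, f, h}
… ∩ ⟦happy⟧ = {b, c, e, f, h} ∩ {a, b, f, i} = {b, f}
So ⟦happy writer⟧ = {b, f}.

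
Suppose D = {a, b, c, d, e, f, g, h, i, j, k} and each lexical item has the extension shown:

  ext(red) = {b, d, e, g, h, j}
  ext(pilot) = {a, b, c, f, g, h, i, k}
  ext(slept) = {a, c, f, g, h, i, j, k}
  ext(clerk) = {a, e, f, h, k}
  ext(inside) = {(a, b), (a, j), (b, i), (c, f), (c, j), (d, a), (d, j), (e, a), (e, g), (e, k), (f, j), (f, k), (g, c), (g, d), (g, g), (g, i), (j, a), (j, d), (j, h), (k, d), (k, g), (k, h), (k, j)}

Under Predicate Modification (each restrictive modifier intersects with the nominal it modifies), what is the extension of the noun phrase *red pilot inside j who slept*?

⟦inside j⟧ = {x : ⟨x, j⟩ ∈ ⟦inside⟧} = {a, c, d, f, k}
⟦who slept⟧ = ⟦slept⟧ = {a, c, f, g, h, i, j, k}
⟦pilot⟧ = {a, b, c, f, g, h, i, k}
… ∩ ⟦inside j⟧ = {a, b, c, f, g, h, i, k} ∩ {a, c, d, f, k} = {a, c, f, k}
… ∩ ⟦who slept⟧ = {a, c, f, k} ∩ {a, c, f, g, h, i, j, k} = {a, c, f, k}
… ∩ ⟦red⟧ = {a, c, f, k} ∩ {b, d, e, g, h, j} = ∅
So ⟦red pilot inside j who slept⟧ = {}.

{}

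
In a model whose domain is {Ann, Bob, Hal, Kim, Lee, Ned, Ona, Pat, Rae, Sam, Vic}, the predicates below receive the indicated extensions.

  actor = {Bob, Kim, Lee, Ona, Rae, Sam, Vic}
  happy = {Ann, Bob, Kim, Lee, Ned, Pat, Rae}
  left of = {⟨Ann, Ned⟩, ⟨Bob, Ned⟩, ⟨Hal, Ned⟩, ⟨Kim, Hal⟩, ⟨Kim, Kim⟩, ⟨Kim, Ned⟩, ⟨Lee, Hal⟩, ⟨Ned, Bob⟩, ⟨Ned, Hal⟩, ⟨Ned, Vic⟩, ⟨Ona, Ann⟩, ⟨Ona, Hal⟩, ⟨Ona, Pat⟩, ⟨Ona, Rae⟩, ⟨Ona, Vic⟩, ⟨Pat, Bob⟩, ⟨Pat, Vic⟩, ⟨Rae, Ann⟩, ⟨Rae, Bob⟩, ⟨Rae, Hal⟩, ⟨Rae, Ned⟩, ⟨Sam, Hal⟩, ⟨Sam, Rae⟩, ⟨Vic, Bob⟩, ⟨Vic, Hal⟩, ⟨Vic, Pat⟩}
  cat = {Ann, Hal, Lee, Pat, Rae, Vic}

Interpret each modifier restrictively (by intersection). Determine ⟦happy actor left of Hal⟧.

⟦left of Hal⟧ = {x : ⟨x, Hal⟩ ∈ ⟦left of⟧} = {Kim, Lee, Ned, Ona, Rae, Sam, Vic}
⟦actor⟧ = {Bob, Kim, Lee, Ona, Rae, Sam, Vic}
… ∩ ⟦left of Hal⟧ = {Bob, Kim, Lee, Ona, Rae, Sam, Vic} ∩ {Kim, Lee, Ned, Ona, Rae, Sam, Vic} = {Kim, Lee, Ona, Rae, Sam, Vic}
… ∩ ⟦happy⟧ = {Kim, Lee, Ona, Rae, Sam, Vic} ∩ {Ann, Bob, Kim, Lee, Ned, Pat, Rae} = {Kim, Lee, Rae}
So ⟦happy actor left of Hal⟧ = {Kim, Lee, Rae}.

{Kim, Lee, Rae}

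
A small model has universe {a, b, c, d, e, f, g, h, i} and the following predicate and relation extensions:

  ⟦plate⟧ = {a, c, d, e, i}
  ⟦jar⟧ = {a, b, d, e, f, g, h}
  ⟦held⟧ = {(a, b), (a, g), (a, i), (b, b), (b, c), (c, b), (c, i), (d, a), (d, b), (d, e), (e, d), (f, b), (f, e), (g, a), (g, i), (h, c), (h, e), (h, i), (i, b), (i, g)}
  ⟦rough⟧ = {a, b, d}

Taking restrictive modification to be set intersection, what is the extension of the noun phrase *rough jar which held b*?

{a, b, d}

⟦which held b⟧ = {x : ⟨x, b⟩ ∈ ⟦held⟧} = {a, b, c, d, f, i}
⟦jar⟧ = {a, b, d, e, f, g, h}
… ∩ ⟦which held b⟧ = {a, b, d, e, f, g, h} ∩ {a, b, c, d, f, i} = {a, b, d, f}
… ∩ ⟦rough⟧ = {a, b, d, f} ∩ {a, b, d} = {a, b, d}
So ⟦rough jar which held b⟧ = {a, b, d}.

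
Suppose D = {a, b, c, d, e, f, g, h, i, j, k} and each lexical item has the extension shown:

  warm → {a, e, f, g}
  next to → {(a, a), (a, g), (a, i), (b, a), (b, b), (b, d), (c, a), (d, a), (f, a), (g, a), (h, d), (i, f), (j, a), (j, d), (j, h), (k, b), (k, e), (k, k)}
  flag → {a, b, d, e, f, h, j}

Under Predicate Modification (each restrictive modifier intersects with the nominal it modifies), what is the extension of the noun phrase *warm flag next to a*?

⟦next to a⟧ = {x : ⟨x, a⟩ ∈ ⟦next to⟧} = {a, b, c, d, f, g, j}
⟦flag⟧ = {a, b, d, e, f, h, j}
… ∩ ⟦next to a⟧ = {a, b, d, e, f, h, j} ∩ {a, b, c, d, f, g, j} = {a, b, d, f, j}
… ∩ ⟦warm⟧ = {a, b, d, f, j} ∩ {a, e, f, g} = {a, f}
So ⟦warm flag next to a⟧ = {a, f}.

{a, f}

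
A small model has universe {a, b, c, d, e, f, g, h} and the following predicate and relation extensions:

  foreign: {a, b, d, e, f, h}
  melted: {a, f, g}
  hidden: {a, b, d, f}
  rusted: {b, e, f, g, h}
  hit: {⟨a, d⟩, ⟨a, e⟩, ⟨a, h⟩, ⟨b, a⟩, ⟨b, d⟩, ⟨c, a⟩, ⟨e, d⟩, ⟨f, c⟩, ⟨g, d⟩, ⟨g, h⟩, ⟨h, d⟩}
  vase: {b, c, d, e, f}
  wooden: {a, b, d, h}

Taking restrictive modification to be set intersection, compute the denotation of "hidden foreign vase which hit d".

{b}

⟦which hit d⟧ = {x : ⟨x, d⟩ ∈ ⟦hit⟧} = {a, b, e, g, h}
⟦vase⟧ = {b, c, d, e, f}
… ∩ ⟦which hit d⟧ = {b, c, d, e, f} ∩ {a, b, e, g, h} = {b, e}
… ∩ ⟦hidden⟧ = {b, e} ∩ {a, b, d, f} = {b}
… ∩ ⟦foreign⟧ = {b} ∩ {a, b, d, e, f, h} = {b}
So ⟦hidden foreign vase which hit d⟧ = {b}.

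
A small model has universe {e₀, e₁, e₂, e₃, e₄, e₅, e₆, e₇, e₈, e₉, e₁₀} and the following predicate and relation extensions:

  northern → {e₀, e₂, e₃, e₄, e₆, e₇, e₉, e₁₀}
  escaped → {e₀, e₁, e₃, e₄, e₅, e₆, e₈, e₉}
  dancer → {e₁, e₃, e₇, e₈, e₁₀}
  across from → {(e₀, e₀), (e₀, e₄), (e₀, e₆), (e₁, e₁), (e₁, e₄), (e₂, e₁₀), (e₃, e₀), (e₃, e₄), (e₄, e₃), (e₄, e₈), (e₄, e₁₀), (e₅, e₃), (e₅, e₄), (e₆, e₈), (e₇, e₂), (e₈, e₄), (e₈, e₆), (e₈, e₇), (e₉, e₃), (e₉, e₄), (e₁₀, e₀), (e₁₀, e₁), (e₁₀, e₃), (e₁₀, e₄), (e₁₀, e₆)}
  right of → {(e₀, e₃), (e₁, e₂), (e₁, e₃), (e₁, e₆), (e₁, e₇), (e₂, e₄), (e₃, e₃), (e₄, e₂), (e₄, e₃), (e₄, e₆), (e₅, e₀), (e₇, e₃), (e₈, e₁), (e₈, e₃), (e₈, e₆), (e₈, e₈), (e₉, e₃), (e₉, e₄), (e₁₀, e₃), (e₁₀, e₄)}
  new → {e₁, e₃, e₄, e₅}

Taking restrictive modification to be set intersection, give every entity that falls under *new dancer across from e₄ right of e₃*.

{e₁, e₃}

⟦across from e₄⟧ = {x : ⟨x, e₄⟩ ∈ ⟦across from⟧} = {e₀, e₁, e₃, e₅, e₈, e₉, e₁₀}
⟦right of e₃⟧ = {x : ⟨x, e₃⟩ ∈ ⟦right of⟧} = {e₀, e₁, e₃, e₄, e₇, e₈, e₉, e₁₀}
⟦dancer⟧ = {e₁, e₃, e₇, e₈, e₁₀}
… ∩ ⟦across from e₄⟧ = {e₁, e₃, e₇, e₈, e₁₀} ∩ {e₀, e₁, e₃, e₅, e₈, e₉, e₁₀} = {e₁, e₃, e₈, e₁₀}
… ∩ ⟦right of e₃⟧ = {e₁, e₃, e₈, e₁₀} ∩ {e₀, e₁, e₃, e₄, e₇, e₈, e₉, e₁₀} = {e₁, e₃, e₈, e₁₀}
… ∩ ⟦new⟧ = {e₁, e₃, e₈, e₁₀} ∩ {e₁, e₃, e₄, e₅} = {e₁, e₃}
So ⟦new dancer across from e₄ right of e₃⟧ = {e₁, e₃}.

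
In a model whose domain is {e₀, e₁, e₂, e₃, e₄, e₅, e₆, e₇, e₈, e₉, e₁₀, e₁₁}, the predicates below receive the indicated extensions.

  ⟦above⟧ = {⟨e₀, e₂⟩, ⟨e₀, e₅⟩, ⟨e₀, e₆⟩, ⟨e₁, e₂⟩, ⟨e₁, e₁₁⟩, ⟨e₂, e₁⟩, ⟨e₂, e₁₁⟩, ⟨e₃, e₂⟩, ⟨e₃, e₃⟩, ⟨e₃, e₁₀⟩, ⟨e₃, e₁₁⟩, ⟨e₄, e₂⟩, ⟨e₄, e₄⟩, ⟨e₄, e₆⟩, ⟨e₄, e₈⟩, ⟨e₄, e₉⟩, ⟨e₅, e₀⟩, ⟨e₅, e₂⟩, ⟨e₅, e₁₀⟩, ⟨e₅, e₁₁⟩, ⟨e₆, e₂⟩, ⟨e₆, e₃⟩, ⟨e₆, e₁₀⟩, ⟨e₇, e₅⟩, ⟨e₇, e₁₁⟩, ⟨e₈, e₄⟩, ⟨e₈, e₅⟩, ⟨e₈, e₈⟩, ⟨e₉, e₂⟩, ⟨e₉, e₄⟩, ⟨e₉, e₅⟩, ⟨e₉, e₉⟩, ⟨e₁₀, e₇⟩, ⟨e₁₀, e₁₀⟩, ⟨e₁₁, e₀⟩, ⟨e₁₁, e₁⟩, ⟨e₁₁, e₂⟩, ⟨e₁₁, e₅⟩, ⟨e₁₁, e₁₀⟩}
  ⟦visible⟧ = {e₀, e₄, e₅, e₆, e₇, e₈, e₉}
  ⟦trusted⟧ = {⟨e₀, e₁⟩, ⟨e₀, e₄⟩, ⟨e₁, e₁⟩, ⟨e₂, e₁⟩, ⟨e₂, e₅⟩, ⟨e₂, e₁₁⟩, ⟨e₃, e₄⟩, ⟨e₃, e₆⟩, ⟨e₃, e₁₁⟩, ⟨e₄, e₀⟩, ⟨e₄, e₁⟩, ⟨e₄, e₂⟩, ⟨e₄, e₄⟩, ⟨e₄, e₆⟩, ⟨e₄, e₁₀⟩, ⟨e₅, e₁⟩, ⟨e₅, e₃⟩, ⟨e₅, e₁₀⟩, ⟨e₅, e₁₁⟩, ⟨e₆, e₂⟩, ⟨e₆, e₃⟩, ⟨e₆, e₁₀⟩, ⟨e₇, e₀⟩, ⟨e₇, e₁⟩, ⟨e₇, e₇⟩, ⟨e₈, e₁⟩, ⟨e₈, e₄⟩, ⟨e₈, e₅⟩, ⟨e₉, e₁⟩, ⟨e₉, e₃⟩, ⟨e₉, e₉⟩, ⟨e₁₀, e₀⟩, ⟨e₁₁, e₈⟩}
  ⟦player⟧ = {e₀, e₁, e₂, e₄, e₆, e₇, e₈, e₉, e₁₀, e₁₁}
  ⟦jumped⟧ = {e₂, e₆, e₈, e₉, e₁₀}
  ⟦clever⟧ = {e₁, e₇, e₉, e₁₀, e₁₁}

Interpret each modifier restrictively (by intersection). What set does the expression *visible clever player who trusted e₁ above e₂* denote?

{e₉}

⟦who trusted e₁⟧ = {x : ⟨x, e₁⟩ ∈ ⟦trusted⟧} = {e₀, e₁, e₂, e₄, e₅, e₇, e₈, e₉}
⟦above e₂⟧ = {x : ⟨x, e₂⟩ ∈ ⟦above⟧} = {e₀, e₁, e₃, e₄, e₅, e₆, e₉, e₁₁}
⟦player⟧ = {e₀, e₁, e₂, e₄, e₆, e₇, e₈, e₉, e₁₀, e₁₁}
… ∩ ⟦who trusted e₁⟧ = {e₀, e₁, e₂, e₄, e₆, e₇, e₈, e₉, e₁₀, e₁₁} ∩ {e₀, e₁, e₂, e₄, e₅, e₇, e₈, e₉} = {e₀, e₁, e₂, e₄, e₇, e₈, e₉}
… ∩ ⟦above e₂⟧ = {e₀, e₁, e₂, e₄, e₇, e₈, e₉} ∩ {e₀, e₁, e₃, e₄, e₅, e₆, e₉, e₁₁} = {e₀, e₁, e₄, e₉}
… ∩ ⟦visible⟧ = {e₀, e₁, e₄, e₉} ∩ {e₀, e₄, e₅, e₆, e₇, e₈, e₉} = {e₀, e₄, e₉}
… ∩ ⟦clever⟧ = {e₀, e₄, e₉} ∩ {e₁, e₇, e₉, e₁₀, e₁₁} = {e₉}
So ⟦visible clever player who trusted e₁ above e₂⟧ = {e₉}.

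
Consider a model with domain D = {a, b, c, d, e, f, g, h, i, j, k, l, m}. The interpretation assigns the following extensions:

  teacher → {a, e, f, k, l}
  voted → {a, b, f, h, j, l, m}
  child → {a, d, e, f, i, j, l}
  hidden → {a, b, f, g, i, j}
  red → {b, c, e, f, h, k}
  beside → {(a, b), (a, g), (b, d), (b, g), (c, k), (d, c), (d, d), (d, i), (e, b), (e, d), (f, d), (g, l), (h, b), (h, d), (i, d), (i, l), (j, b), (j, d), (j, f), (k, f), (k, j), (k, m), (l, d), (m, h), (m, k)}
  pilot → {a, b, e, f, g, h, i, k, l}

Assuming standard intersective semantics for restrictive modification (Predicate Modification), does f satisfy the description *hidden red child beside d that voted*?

yes

⟦beside d⟧ = {x : ⟨x, d⟩ ∈ ⟦beside⟧} = {b, d, e, f, h, i, j, l}
⟦that voted⟧ = ⟦voted⟧ = {a, b, f, h, j, l, m}
⟦child⟧ = {a, d, e, f, i, j, l}
… ∩ ⟦beside d⟧ = {a, d, e, f, i, j, l} ∩ {b, d, e, f, h, i, j, l} = {d, e, f, i, j, l}
… ∩ ⟦that voted⟧ = {d, e, f, i, j, l} ∩ {a, b, f, h, j, l, m} = {f, j, l}
… ∩ ⟦hidden⟧ = {f, j, l} ∩ {a, b, f, g, i, j} = {f, j}
… ∩ ⟦red⟧ = {f, j} ∩ {b, c, e, f, h, k} = {f}
⟦hidden red child beside d that voted⟧ = {f}; f ∈ this set.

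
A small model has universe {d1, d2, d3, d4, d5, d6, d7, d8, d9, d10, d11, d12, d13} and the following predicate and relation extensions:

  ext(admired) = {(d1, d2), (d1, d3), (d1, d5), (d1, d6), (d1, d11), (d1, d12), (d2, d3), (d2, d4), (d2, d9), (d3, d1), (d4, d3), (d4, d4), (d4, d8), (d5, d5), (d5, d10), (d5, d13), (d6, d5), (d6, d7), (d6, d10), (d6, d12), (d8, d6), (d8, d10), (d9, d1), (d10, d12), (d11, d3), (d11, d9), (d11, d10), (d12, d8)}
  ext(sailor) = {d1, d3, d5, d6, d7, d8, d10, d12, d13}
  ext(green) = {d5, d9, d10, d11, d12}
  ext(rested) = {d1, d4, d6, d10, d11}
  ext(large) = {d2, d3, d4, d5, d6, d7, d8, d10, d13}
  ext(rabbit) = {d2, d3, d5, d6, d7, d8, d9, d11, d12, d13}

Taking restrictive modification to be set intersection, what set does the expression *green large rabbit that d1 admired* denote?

⟦that d1 admired⟧ = {x : ⟨d1, x⟩ ∈ ⟦admired⟧} = {d2, d3, d5, d6, d11, d12}
⟦rabbit⟧ = {d2, d3, d5, d6, d7, d8, d9, d11, d12, d13}
… ∩ ⟦that d1 admired⟧ = {d2, d3, d5, d6, d7, d8, d9, d11, d12, d13} ∩ {d2, d3, d5, d6, d11, d12} = {d2, d3, d5, d6, d11, d12}
… ∩ ⟦green⟧ = {d2, d3, d5, d6, d11, d12} ∩ {d5, d9, d10, d11, d12} = {d5, d11, d12}
… ∩ ⟦large⟧ = {d5, d11, d12} ∩ {d2, d3, d4, d5, d6, d7, d8, d10, d13} = {d5}
So ⟦green large rabbit that d1 admired⟧ = {d5}.

{d5}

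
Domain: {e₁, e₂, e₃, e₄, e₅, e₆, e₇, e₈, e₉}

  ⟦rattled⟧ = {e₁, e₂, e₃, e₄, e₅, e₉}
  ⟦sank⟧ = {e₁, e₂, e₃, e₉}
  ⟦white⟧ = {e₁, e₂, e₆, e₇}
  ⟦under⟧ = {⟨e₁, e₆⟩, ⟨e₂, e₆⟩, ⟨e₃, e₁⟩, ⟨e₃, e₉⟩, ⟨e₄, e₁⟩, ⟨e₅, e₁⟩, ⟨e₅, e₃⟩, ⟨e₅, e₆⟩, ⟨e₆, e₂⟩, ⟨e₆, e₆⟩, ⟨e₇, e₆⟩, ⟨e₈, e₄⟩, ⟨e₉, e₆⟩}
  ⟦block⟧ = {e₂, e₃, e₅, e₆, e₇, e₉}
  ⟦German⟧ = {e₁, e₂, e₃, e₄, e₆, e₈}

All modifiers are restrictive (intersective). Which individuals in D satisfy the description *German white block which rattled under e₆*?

{e₂}

⟦which rattled⟧ = ⟦rattled⟧ = {e₁, e₂, e₃, e₄, e₅, e₉}
⟦under e₆⟧ = {x : ⟨x, e₆⟩ ∈ ⟦under⟧} = {e₁, e₂, e₅, e₆, e₇, e₉}
⟦block⟧ = {e₂, e₃, e₅, e₆, e₇, e₉}
… ∩ ⟦which rattled⟧ = {e₂, e₃, e₅, e₆, e₇, e₉} ∩ {e₁, e₂, e₃, e₄, e₅, e₉} = {e₂, e₃, e₅, e₉}
… ∩ ⟦under e₆⟧ = {e₂, e₃, e₅, e₉} ∩ {e₁, e₂, e₅, e₆, e₇, e₉} = {e₂, e₅, e₉}
… ∩ ⟦German⟧ = {e₂, e₅, e₉} ∩ {e₁, e₂, e₃, e₄, e₆, e₈} = {e₂}
… ∩ ⟦white⟧ = {e₂} ∩ {e₁, e₂, e₆, e₇} = {e₂}
So ⟦German white block which rattled under e₆⟧ = {e₂}.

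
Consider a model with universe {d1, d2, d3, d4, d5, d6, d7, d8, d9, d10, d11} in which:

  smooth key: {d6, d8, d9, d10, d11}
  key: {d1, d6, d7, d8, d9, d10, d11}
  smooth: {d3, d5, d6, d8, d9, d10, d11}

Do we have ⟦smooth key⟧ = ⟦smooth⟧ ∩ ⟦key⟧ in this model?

yes

⟦smooth⟧ ∩ ⟦key⟧ = {d3, d5, d6, d8, d9, d10, d11} ∩ {d1, d6, d7, d8, d9, d10, d11} = {d6, d8, d9, d10, d11}
Observed ⟦smooth key⟧ = {d6, d8, d9, d10, d11}.
These coincide, so the modifier is intersective here.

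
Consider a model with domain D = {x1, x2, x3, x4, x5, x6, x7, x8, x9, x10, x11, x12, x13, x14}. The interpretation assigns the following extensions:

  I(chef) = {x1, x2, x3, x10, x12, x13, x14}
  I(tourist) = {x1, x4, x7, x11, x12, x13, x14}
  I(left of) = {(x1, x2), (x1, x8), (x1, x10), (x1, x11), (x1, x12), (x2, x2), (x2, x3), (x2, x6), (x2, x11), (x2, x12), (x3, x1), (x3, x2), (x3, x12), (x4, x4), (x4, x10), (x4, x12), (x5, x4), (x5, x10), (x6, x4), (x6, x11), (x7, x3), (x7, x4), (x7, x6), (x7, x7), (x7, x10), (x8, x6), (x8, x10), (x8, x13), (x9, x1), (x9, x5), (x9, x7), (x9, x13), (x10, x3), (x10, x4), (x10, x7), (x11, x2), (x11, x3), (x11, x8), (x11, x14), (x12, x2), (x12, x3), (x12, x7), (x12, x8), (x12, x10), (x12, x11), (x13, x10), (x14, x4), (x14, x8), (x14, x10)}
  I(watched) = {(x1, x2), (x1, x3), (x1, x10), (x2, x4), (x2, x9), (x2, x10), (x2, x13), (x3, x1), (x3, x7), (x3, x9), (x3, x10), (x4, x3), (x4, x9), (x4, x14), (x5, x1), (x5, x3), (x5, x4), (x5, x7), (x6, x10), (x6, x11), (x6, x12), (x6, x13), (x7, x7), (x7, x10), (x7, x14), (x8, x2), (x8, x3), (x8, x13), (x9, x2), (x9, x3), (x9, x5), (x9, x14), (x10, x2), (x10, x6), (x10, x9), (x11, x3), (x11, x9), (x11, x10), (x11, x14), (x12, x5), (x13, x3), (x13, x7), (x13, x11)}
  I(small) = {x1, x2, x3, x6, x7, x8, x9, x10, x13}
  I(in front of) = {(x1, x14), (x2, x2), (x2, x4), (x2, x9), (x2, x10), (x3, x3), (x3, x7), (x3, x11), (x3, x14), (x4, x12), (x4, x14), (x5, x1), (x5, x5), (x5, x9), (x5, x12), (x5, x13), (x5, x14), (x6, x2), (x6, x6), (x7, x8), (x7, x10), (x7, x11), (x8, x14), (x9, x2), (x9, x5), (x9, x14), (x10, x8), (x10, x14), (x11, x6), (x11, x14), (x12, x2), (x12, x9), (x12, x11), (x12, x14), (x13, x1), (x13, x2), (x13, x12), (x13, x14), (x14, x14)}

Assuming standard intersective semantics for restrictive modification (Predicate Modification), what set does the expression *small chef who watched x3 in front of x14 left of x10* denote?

{x1, x13}

⟦who watched x3⟧ = {x : ⟨x, x3⟩ ∈ ⟦watched⟧} = {x1, x4, x5, x8, x9, x11, x13}
⟦in front of x14⟧ = {x : ⟨x, x14⟩ ∈ ⟦in front of⟧} = {x1, x3, x4, x5, x8, x9, x10, x11, x12, x13, x14}
⟦left of x10⟧ = {x : ⟨x, x10⟩ ∈ ⟦left of⟧} = {x1, x4, x5, x7, x8, x12, x13, x14}
⟦chef⟧ = {x1, x2, x3, x10, x12, x13, x14}
… ∩ ⟦who watched x3⟧ = {x1, x2, x3, x10, x12, x13, x14} ∩ {x1, x4, x5, x8, x9, x11, x13} = {x1, x13}
… ∩ ⟦in front of x14⟧ = {x1, x13} ∩ {x1, x3, x4, x5, x8, x9, x10, x11, x12, x13, x14} = {x1, x13}
… ∩ ⟦left of x10⟧ = {x1, x13} ∩ {x1, x4, x5, x7, x8, x12, x13, x14} = {x1, x13}
… ∩ ⟦small⟧ = {x1, x13} ∩ {x1, x2, x3, x6, x7, x8, x9, x10, x13} = {x1, x13}
So ⟦small chef who watched x3 in front of x14 left of x10⟧ = {x1, x13}.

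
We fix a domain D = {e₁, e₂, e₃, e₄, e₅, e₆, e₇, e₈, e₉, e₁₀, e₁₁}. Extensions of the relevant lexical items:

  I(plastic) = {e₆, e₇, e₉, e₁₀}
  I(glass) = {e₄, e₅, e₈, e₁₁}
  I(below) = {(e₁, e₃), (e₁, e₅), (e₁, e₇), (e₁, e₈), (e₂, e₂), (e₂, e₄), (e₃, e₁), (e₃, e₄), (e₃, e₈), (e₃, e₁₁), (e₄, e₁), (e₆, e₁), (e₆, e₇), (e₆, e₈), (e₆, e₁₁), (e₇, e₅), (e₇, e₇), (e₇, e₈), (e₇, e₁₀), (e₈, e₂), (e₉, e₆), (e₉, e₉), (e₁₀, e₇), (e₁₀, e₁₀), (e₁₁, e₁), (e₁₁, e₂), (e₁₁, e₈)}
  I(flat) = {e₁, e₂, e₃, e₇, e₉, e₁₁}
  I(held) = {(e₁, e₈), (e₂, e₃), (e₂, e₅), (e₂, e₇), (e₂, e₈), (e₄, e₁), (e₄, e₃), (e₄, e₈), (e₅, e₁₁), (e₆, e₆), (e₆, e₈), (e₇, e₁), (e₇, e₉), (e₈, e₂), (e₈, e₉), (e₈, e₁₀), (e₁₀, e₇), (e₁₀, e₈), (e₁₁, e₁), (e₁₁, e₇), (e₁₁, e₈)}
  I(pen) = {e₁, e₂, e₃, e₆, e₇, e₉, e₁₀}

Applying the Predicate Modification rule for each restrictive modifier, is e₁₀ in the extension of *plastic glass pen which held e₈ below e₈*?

no

⟦which held e₈⟧ = {x : ⟨x, e₈⟩ ∈ ⟦held⟧} = {e₁, e₂, e₄, e₆, e₁₀, e₁₁}
⟦below e₈⟧ = {x : ⟨x, e₈⟩ ∈ ⟦below⟧} = {e₁, e₃, e₆, e₇, e₁₁}
⟦pen⟧ = {e₁, e₂, e₃, e₆, e₇, e₉, e₁₀}
… ∩ ⟦which held e₈⟧ = {e₁, e₂, e₃, e₆, e₇, e₉, e₁₀} ∩ {e₁, e₂, e₄, e₆, e₁₀, e₁₁} = {e₁, e₂, e₆, e₁₀}
… ∩ ⟦below e₈⟧ = {e₁, e₂, e₆, e₁₀} ∩ {e₁, e₃, e₆, e₇, e₁₁} = {e₁, e₆}
… ∩ ⟦plastic⟧ = {e₁, e₆} ∩ {e₆, e₇, e₉, e₁₀} = {e₆}
… ∩ ⟦glass⟧ = {e₆} ∩ {e₄, e₅, e₈, e₁₁} = ∅
⟦plastic glass pen which held e₈ below e₈⟧ = ∅; e₁₀ ∉ this set.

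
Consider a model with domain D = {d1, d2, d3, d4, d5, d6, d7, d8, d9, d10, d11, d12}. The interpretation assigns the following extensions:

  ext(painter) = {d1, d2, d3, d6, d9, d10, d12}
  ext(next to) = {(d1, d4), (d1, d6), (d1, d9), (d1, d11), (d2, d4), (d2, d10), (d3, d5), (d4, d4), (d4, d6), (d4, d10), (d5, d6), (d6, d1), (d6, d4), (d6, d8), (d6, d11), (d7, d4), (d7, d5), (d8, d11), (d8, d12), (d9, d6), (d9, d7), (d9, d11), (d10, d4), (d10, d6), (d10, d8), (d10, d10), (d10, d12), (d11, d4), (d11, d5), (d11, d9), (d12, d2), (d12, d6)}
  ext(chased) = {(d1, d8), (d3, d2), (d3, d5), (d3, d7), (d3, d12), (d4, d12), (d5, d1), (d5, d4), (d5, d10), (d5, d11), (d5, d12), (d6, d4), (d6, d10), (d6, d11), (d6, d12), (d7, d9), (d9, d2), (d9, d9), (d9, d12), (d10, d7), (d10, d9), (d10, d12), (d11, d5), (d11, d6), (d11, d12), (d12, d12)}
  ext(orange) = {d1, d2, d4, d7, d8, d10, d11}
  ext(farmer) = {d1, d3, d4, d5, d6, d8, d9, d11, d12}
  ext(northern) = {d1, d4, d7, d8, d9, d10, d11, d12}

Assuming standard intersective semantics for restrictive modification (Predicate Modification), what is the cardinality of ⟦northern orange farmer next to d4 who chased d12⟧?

⟦next to d4⟧ = {x : ⟨x, d4⟩ ∈ ⟦next to⟧} = {d1, d2, d4, d6, d7, d10, d11}
⟦who chased d12⟧ = {x : ⟨x, d12⟩ ∈ ⟦chased⟧} = {d3, d4, d5, d6, d9, d10, d11, d12}
⟦farmer⟧ = {d1, d3, d4, d5, d6, d8, d9, d11, d12}
… ∩ ⟦next to d4⟧ = {d1, d3, d4, d5, d6, d8, d9, d11, d12} ∩ {d1, d2, d4, d6, d7, d10, d11} = {d1, d4, d6, d11}
… ∩ ⟦who chased d12⟧ = {d1, d4, d6, d11} ∩ {d3, d4, d5, d6, d9, d10, d11, d12} = {d4, d6, d11}
… ∩ ⟦northern⟧ = {d4, d6, d11} ∩ {d1, d4, d7, d8, d9, d10, d11, d12} = {d4, d11}
… ∩ ⟦orange⟧ = {d4, d11} ∩ {d1, d2, d4, d7, d8, d10, d11} = {d4, d11}
⟦northern orange farmer next to d4 who chased d12⟧ = {d4, d11}, so the cardinality is 2.

2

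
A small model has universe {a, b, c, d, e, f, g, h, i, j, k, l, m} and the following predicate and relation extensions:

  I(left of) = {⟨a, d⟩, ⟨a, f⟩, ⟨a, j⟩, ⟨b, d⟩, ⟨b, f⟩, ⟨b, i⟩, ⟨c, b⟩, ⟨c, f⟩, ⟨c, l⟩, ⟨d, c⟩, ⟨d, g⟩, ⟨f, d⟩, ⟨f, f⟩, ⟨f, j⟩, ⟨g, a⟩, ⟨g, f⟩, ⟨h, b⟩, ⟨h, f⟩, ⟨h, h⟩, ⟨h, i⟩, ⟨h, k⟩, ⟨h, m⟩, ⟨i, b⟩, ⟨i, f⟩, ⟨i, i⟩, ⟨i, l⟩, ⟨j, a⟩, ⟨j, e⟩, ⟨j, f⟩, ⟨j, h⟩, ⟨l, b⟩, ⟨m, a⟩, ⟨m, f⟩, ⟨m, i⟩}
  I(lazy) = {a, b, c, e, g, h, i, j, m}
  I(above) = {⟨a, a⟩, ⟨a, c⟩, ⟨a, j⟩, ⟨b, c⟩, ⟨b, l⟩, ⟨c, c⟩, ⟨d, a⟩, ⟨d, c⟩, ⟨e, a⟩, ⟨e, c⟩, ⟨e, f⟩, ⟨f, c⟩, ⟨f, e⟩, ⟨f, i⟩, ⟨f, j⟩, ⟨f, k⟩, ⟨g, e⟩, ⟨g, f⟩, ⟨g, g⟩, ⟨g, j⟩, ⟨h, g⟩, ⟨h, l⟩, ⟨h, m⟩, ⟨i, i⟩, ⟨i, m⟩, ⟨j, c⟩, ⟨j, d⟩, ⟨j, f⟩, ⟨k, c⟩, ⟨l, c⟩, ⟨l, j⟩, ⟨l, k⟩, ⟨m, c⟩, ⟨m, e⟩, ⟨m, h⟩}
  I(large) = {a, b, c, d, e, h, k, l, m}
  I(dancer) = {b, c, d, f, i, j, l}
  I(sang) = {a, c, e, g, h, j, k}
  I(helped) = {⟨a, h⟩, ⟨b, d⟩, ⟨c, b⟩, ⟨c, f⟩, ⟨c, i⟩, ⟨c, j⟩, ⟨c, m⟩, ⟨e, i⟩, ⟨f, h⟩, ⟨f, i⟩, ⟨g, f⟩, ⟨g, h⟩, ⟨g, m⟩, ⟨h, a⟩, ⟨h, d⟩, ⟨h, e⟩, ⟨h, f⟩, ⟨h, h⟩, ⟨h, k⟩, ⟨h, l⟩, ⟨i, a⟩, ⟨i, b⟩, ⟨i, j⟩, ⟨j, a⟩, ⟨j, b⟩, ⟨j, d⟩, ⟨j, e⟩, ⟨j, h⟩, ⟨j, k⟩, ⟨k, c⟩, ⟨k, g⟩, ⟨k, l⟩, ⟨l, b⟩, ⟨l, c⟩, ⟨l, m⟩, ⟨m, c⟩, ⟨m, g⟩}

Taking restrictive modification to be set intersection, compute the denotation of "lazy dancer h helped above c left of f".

∅

⟦h helped⟧ = {x : ⟨h, x⟩ ∈ ⟦helped⟧} = {a, d, e, f, h, k, l}
⟦above c⟧ = {x : ⟨x, c⟩ ∈ ⟦above⟧} = {a, b, c, d, e, f, j, k, l, m}
⟦left of f⟧ = {x : ⟨x, f⟩ ∈ ⟦left of⟧} = {a, b, c, f, g, h, i, j, m}
⟦dancer⟧ = {b, c, d, f, i, j, l}
… ∩ ⟦h helped⟧ = {b, c, d, f, i, j, l} ∩ {a, d, e, f, h, k, l} = {d, f, l}
… ∩ ⟦above c⟧ = {d, f, l} ∩ {a, b, c, d, e, f, j, k, l, m} = {d, f, l}
… ∩ ⟦left of f⟧ = {d, f, l} ∩ {a, b, c, f, g, h, i, j, m} = {f}
… ∩ ⟦lazy⟧ = {f} ∩ {a, b, c, e, g, h, i, j, m} = ∅
So ⟦lazy dancer h helped above c left of f⟧ = ∅.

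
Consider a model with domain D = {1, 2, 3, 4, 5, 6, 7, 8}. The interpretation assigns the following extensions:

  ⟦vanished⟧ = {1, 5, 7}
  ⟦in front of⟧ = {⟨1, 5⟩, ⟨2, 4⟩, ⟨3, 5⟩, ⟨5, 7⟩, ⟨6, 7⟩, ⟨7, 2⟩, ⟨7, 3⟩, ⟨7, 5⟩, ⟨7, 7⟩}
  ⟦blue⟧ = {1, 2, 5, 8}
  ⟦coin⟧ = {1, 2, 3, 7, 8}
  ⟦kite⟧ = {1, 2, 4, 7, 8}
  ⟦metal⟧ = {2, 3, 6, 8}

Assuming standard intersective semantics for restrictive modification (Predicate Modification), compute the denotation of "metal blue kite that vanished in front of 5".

{ }

⟦that vanished⟧ = ⟦vanished⟧ = {1, 5, 7}
⟦in front of 5⟧ = {x : ⟨x, 5⟩ ∈ ⟦in front of⟧} = {1, 3, 7}
⟦kite⟧ = {1, 2, 4, 7, 8}
… ∩ ⟦that vanished⟧ = {1, 2, 4, 7, 8} ∩ {1, 5, 7} = {1, 7}
… ∩ ⟦in front of 5⟧ = {1, 7} ∩ {1, 3, 7} = {1, 7}
… ∩ ⟦metal⟧ = {1, 7} ∩ {2, 3, 6, 8} = ∅
… ∩ ⟦blue⟧ = ∅ ∩ {1, 2, 5, 8} = ∅
So ⟦metal blue kite that vanished in front of 5⟧ = { }.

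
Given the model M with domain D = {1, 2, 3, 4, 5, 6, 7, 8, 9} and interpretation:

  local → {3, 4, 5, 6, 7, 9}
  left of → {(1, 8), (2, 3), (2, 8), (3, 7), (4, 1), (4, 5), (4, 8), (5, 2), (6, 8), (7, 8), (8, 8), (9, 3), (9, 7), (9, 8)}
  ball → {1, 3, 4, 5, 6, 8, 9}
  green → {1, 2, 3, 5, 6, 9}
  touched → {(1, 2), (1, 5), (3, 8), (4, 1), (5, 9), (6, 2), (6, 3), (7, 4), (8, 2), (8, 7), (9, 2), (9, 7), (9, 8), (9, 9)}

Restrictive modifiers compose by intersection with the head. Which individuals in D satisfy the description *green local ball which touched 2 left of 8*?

⟦which touched 2⟧ = {x : ⟨x, 2⟩ ∈ ⟦touched⟧} = {1, 6, 8, 9}
⟦left of 8⟧ = {x : ⟨x, 8⟩ ∈ ⟦left of⟧} = {1, 2, 4, 6, 7, 8, 9}
⟦ball⟧ = {1, 3, 4, 5, 6, 8, 9}
… ∩ ⟦which touched 2⟧ = {1, 3, 4, 5, 6, 8, 9} ∩ {1, 6, 8, 9} = {1, 6, 8, 9}
… ∩ ⟦left of 8⟧ = {1, 6, 8, 9} ∩ {1, 2, 4, 6, 7, 8, 9} = {1, 6, 8, 9}
… ∩ ⟦green⟧ = {1, 6, 8, 9} ∩ {1, 2, 3, 5, 6, 9} = {1, 6, 9}
… ∩ ⟦local⟧ = {1, 6, 9} ∩ {3, 4, 5, 6, 7, 9} = {6, 9}
So ⟦green local ball which touched 2 left of 8⟧ = {6, 9}.

{6, 9}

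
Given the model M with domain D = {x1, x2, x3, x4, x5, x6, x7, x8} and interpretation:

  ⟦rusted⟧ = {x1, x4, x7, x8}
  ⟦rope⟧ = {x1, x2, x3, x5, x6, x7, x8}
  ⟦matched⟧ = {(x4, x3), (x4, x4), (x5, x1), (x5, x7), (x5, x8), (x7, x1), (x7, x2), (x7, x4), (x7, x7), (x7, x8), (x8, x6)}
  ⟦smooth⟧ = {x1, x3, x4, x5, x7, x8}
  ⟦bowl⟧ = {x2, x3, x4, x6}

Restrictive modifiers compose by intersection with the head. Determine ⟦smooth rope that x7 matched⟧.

{x1, x7, x8}

⟦that x7 matched⟧ = {x : ⟨x7, x⟩ ∈ ⟦matched⟧} = {x1, x2, x4, x7, x8}
⟦rope⟧ = {x1, x2, x3, x5, x6, x7, x8}
… ∩ ⟦that x7 matched⟧ = {x1, x2, x3, x5, x6, x7, x8} ∩ {x1, x2, x4, x7, x8} = {x1, x2, x7, x8}
… ∩ ⟦smooth⟧ = {x1, x2, x7, x8} ∩ {x1, x3, x4, x5, x7, x8} = {x1, x7, x8}
So ⟦smooth rope that x7 matched⟧ = {x1, x7, x8}.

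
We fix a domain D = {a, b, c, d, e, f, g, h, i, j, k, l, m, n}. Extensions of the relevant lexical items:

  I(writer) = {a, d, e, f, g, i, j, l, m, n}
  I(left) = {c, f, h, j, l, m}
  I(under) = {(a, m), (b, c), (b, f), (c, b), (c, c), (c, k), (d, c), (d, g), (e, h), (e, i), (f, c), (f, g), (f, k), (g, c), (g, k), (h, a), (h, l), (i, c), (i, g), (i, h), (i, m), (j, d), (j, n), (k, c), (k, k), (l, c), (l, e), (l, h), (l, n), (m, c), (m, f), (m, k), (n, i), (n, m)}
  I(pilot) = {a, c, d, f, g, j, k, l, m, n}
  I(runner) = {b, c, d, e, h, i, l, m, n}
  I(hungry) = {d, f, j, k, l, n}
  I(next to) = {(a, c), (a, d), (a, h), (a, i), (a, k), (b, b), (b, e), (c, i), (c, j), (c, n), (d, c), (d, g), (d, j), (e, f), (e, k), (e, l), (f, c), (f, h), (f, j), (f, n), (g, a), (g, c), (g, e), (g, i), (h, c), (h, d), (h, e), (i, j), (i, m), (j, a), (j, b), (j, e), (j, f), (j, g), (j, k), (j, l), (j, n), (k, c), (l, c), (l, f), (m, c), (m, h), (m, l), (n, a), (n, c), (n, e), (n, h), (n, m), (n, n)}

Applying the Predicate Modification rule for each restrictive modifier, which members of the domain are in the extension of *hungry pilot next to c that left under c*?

{f, l}

⟦next to c⟧ = {x : ⟨x, c⟩ ∈ ⟦next to⟧} = {a, d, f, g, h, k, l, m, n}
⟦that left⟧ = ⟦left⟧ = {c, f, h, j, l, m}
⟦under c⟧ = {x : ⟨x, c⟩ ∈ ⟦under⟧} = {b, c, d, f, g, i, k, l, m}
⟦pilot⟧ = {a, c, d, f, g, j, k, l, m, n}
… ∩ ⟦next to c⟧ = {a, c, d, f, g, j, k, l, m, n} ∩ {a, d, f, g, h, k, l, m, n} = {a, d, f, g, k, l, m, n}
… ∩ ⟦that left⟧ = {a, d, f, g, k, l, m, n} ∩ {c, f, h, j, l, m} = {f, l, m}
… ∩ ⟦under c⟧ = {f, l, m} ∩ {b, c, d, f, g, i, k, l, m} = {f, l, m}
… ∩ ⟦hungry⟧ = {f, l, m} ∩ {d, f, j, k, l, n} = {f, l}
So ⟦hungry pilot next to c that left under c⟧ = {f, l}.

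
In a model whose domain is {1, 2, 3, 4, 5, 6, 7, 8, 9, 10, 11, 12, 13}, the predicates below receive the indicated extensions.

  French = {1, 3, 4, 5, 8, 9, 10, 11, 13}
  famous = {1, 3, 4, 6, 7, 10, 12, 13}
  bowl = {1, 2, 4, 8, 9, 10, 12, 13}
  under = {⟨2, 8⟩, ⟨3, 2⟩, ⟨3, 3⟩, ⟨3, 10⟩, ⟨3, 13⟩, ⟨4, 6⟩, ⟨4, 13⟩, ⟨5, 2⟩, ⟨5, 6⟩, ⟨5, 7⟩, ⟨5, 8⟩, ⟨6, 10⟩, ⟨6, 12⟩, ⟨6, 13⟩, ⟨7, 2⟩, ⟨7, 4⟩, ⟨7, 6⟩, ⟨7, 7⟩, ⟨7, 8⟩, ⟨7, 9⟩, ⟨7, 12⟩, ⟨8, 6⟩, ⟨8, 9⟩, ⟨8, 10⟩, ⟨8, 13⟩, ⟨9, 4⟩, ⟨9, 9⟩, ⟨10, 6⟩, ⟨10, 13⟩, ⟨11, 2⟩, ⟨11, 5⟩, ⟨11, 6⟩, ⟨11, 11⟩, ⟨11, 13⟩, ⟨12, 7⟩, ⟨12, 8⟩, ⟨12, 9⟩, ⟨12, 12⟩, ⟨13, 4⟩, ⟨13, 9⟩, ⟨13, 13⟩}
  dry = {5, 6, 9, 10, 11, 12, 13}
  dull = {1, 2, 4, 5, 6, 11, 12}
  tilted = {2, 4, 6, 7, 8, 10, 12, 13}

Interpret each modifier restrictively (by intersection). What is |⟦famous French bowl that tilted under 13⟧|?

3

⟦that tilted⟧ = ⟦tilted⟧ = {2, 4, 6, 7, 8, 10, 12, 13}
⟦under 13⟧ = {x : ⟨x, 13⟩ ∈ ⟦under⟧} = {3, 4, 6, 8, 10, 11, 13}
⟦bowl⟧ = {1, 2, 4, 8, 9, 10, 12, 13}
… ∩ ⟦that tilted⟧ = {1, 2, 4, 8, 9, 10, 12, 13} ∩ {2, 4, 6, 7, 8, 10, 12, 13} = {2, 4, 8, 10, 12, 13}
… ∩ ⟦under 13⟧ = {2, 4, 8, 10, 12, 13} ∩ {3, 4, 6, 8, 10, 11, 13} = {4, 8, 10, 13}
… ∩ ⟦famous⟧ = {4, 8, 10, 13} ∩ {1, 3, 4, 6, 7, 10, 12, 13} = {4, 10, 13}
… ∩ ⟦French⟧ = {4, 10, 13} ∩ {1, 3, 4, 5, 8, 9, 10, 11, 13} = {4, 10, 13}
⟦famous French bowl that tilted under 13⟧ = {4, 10, 13}, so the cardinality is 3.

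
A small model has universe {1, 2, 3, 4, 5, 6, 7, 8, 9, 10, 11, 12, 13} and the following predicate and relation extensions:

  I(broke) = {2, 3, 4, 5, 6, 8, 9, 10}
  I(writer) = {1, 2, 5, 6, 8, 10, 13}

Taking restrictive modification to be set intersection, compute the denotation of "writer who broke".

⟦who broke⟧ = ⟦broke⟧ = {2, 3, 4, 5, 6, 8, 9, 10}
⟦writer⟧ = {1, 2, 5, 6, 8, 10, 13}
… ∩ ⟦who broke⟧ = {1, 2, 5, 6, 8, 10, 13} ∩ {2, 3, 4, 5, 6, 8, 9, 10} = {2, 5, 6, 8, 10}
So ⟦writer who broke⟧ = {2, 5, 6, 8, 10}.

{2, 5, 6, 8, 10}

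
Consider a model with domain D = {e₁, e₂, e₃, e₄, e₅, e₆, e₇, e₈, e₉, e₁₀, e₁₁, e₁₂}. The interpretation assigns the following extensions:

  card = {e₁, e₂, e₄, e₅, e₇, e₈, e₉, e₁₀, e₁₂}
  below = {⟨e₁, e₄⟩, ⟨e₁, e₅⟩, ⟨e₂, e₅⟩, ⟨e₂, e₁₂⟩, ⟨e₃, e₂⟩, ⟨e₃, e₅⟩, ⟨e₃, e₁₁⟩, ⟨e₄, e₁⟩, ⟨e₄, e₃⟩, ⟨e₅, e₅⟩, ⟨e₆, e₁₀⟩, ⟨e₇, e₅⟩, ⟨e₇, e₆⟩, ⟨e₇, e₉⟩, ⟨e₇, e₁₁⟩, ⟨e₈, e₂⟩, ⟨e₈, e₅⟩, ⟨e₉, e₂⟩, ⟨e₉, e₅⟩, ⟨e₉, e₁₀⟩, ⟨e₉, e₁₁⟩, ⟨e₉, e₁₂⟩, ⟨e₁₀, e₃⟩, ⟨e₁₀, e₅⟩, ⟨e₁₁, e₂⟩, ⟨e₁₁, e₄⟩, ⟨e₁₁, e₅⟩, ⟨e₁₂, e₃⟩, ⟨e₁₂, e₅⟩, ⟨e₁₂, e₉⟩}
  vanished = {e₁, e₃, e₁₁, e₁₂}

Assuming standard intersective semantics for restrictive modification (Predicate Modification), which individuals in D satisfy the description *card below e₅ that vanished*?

⟦below e₅⟧ = {x : ⟨x, e₅⟩ ∈ ⟦below⟧} = {e₁, e₂, e₃, e₅, e₇, e₈, e₉, e₁₀, e₁₁, e₁₂}
⟦that vanished⟧ = ⟦vanished⟧ = {e₁, e₃, e₁₁, e₁₂}
⟦card⟧ = {e₁, e₂, e₄, e₅, e₇, e₈, e₉, e₁₀, e₁₂}
… ∩ ⟦below e₅⟧ = {e₁, e₂, e₄, e₅, e₇, e₈, e₉, e₁₀, e₁₂} ∩ {e₁, e₂, e₃, e₅, e₇, e₈, e₉, e₁₀, e₁₁, e₁₂} = {e₁, e₂, e₅, e₇, e₈, e₉, e₁₀, e₁₂}
… ∩ ⟦that vanished⟧ = {e₁, e₂, e₅, e₇, e₈, e₉, e₁₀, e₁₂} ∩ {e₁, e₃, e₁₁, e₁₂} = {e₁, e₁₂}
So ⟦card below e₅ that vanished⟧ = {e₁, e₁₂}.

{e₁, e₁₂}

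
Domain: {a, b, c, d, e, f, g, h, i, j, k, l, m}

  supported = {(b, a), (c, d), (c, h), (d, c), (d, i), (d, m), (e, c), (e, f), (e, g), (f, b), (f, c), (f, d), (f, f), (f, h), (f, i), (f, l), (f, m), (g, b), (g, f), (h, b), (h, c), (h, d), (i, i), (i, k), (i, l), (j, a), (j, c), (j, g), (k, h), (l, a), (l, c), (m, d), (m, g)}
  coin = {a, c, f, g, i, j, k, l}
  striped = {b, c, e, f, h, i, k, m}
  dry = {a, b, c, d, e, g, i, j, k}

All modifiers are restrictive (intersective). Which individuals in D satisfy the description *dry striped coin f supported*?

⟦f supported⟧ = {x : ⟨f, x⟩ ∈ ⟦supported⟧} = {b, c, d, f, h, i, l, m}
⟦coin⟧ = {a, c, f, g, i, j, k, l}
… ∩ ⟦f supported⟧ = {a, c, f, g, i, j, k, l} ∩ {b, c, d, f, h, i, l, m} = {c, f, i, l}
… ∩ ⟦dry⟧ = {c, f, i, l} ∩ {a, b, c, d, e, g, i, j, k} = {c, i}
… ∩ ⟦striped⟧ = {c, i} ∩ {b, c, e, f, h, i, k, m} = {c, i}
So ⟦dry striped coin f supported⟧ = {c, i}.

{c, i}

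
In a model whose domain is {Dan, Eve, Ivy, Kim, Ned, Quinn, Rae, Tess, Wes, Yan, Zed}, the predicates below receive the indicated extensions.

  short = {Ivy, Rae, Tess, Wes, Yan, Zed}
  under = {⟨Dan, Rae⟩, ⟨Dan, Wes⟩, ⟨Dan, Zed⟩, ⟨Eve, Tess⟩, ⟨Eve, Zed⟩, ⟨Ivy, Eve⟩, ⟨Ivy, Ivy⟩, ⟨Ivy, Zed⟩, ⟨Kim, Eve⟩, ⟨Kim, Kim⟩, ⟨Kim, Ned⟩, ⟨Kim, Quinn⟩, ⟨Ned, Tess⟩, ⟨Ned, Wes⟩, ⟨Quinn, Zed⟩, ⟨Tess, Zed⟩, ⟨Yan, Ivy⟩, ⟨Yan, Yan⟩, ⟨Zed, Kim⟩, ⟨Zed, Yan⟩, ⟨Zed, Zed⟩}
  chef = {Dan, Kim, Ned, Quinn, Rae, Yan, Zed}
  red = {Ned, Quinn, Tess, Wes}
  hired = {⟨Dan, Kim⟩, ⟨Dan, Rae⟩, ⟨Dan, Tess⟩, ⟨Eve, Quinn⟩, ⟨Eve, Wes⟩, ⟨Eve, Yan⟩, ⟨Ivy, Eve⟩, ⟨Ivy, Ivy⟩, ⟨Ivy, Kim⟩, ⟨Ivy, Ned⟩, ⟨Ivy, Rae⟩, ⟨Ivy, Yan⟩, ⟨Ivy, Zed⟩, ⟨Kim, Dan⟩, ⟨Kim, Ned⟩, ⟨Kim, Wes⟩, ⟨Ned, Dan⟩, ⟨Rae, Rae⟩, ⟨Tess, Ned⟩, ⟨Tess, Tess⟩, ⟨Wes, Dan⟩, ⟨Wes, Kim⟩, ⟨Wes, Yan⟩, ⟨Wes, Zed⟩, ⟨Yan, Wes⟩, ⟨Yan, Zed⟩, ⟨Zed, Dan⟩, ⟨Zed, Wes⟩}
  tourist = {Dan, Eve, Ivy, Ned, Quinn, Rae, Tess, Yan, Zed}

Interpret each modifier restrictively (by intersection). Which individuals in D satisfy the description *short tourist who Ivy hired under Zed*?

⟦who Ivy hired⟧ = {x : ⟨Ivy, x⟩ ∈ ⟦hired⟧} = {Eve, Ivy, Kim, Ned, Rae, Yan, Zed}
⟦under Zed⟧ = {x : ⟨x, Zed⟩ ∈ ⟦under⟧} = {Dan, Eve, Ivy, Quinn, Tess, Zed}
⟦tourist⟧ = {Dan, Eve, Ivy, Ned, Quinn, Rae, Tess, Yan, Zed}
… ∩ ⟦who Ivy hired⟧ = {Dan, Eve, Ivy, Ned, Quinn, Rae, Tess, Yan, Zed} ∩ {Eve, Ivy, Kim, Ned, Rae, Yan, Zed} = {Eve, Ivy, Ned, Rae, Yan, Zed}
… ∩ ⟦under Zed⟧ = {Eve, Ivy, Ned, Rae, Yan, Zed} ∩ {Dan, Eve, Ivy, Quinn, Tess, Zed} = {Eve, Ivy, Zed}
… ∩ ⟦short⟧ = {Eve, Ivy, Zed} ∩ {Ivy, Rae, Tess, Wes, Yan, Zed} = {Ivy, Zed}
So ⟦short tourist who Ivy hired under Zed⟧ = {Ivy, Zed}.

{Ivy, Zed}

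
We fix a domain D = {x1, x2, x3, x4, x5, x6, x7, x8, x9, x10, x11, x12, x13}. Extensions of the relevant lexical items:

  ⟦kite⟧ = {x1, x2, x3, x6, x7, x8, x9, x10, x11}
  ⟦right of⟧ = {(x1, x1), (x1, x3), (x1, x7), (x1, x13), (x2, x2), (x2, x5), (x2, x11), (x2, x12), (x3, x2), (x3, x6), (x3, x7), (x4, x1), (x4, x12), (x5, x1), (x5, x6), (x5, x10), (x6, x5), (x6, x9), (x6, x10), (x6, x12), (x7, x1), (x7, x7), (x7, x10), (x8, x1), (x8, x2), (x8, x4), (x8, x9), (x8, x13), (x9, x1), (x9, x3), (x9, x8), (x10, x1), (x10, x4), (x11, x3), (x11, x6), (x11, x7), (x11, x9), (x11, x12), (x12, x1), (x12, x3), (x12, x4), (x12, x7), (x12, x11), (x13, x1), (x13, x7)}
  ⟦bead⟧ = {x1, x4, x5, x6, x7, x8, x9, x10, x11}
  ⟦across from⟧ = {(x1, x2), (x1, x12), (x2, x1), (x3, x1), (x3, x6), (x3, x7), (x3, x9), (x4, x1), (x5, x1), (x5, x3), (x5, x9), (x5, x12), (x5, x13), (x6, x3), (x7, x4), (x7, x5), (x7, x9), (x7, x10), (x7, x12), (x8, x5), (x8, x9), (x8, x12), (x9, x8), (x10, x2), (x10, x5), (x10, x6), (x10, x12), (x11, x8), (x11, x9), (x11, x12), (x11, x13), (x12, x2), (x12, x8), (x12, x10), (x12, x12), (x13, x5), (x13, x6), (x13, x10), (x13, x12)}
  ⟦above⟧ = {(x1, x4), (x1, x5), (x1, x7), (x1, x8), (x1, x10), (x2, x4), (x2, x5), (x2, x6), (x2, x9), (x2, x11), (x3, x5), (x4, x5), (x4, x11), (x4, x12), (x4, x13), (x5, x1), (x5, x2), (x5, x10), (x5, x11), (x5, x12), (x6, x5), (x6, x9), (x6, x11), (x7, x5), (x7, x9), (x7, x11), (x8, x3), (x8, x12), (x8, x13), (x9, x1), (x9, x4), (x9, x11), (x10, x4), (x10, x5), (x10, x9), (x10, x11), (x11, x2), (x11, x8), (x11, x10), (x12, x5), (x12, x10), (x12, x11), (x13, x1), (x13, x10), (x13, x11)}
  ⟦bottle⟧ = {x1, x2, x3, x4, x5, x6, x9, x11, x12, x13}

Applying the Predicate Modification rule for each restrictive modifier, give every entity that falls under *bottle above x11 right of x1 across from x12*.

{x5, x12, x13}

⟦above x11⟧ = {x : ⟨x, x11⟩ ∈ ⟦above⟧} = {x2, x4, x5, x6, x7, x9, x10, x12, x13}
⟦right of x1⟧ = {x : ⟨x, x1⟩ ∈ ⟦right of⟧} = {x1, x4, x5, x7, x8, x9, x10, x12, x13}
⟦across from x12⟧ = {x : ⟨x, x12⟩ ∈ ⟦across from⟧} = {x1, x5, x7, x8, x10, x11, x12, x13}
⟦bottle⟧ = {x1, x2, x3, x4, x5, x6, x9, x11, x12, x13}
… ∩ ⟦above x11⟧ = {x1, x2, x3, x4, x5, x6, x9, x11, x12, x13} ∩ {x2, x4, x5, x6, x7, x9, x10, x12, x13} = {x2, x4, x5, x6, x9, x12, x13}
… ∩ ⟦right of x1⟧ = {x2, x4, x5, x6, x9, x12, x13} ∩ {x1, x4, x5, x7, x8, x9, x10, x12, x13} = {x4, x5, x9, x12, x13}
… ∩ ⟦across from x12⟧ = {x4, x5, x9, x12, x13} ∩ {x1, x5, x7, x8, x10, x11, x12, x13} = {x5, x12, x13}
So ⟦bottle above x11 right of x1 across from x12⟧ = {x5, x12, x13}.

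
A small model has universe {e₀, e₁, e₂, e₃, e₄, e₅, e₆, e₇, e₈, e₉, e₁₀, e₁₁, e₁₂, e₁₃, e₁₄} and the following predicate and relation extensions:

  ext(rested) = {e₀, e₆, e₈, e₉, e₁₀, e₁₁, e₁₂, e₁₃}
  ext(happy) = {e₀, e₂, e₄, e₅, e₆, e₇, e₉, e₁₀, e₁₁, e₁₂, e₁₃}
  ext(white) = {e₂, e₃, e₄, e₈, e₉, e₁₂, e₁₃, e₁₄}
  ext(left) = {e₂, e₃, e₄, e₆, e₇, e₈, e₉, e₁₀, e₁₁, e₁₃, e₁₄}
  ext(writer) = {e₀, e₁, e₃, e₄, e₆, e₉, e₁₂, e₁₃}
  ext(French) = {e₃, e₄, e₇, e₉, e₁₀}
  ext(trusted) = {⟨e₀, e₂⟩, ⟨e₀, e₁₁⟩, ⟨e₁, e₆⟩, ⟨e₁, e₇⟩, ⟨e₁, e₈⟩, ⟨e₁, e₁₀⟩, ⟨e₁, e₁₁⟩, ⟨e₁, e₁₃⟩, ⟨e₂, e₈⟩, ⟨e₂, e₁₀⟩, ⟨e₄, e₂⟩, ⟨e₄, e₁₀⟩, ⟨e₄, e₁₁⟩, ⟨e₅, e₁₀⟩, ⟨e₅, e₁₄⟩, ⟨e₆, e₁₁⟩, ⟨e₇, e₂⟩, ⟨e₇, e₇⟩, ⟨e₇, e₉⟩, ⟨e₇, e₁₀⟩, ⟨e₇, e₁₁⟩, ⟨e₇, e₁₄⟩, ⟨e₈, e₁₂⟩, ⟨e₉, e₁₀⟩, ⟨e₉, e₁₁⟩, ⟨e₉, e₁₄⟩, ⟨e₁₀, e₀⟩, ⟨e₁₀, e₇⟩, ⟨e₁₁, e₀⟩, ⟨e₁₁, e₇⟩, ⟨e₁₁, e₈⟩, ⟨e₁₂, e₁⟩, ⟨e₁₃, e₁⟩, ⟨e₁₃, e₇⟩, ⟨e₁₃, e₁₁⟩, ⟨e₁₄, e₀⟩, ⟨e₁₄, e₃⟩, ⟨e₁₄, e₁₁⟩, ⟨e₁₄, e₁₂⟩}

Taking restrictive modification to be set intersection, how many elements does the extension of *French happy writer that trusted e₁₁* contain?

2

⟦that trusted e₁₁⟧ = {x : ⟨x, e₁₁⟩ ∈ ⟦trusted⟧} = {e₀, e₁, e₄, e₆, e₇, e₉, e₁₃, e₁₄}
⟦writer⟧ = {e₀, e₁, e₃, e₄, e₆, e₉, e₁₂, e₁₃}
… ∩ ⟦that trusted e₁₁⟧ = {e₀, e₁, e₃, e₄, e₆, e₉, e₁₂, e₁₃} ∩ {e₀, e₁, e₄, e₆, e₇, e₉, e₁₃, e₁₄} = {e₀, e₁, e₄, e₆, e₉, e₁₃}
… ∩ ⟦French⟧ = {e₀, e₁, e₄, e₆, e₉, e₁₃} ∩ {e₃, e₄, e₇, e₉, e₁₀} = {e₄, e₉}
… ∩ ⟦happy⟧ = {e₄, e₉} ∩ {e₀, e₂, e₄, e₅, e₆, e₇, e₉, e₁₀, e₁₁, e₁₂, e₁₃} = {e₄, e₉}
⟦French happy writer that trusted e₁₁⟧ = {e₄, e₉}, so the cardinality is 2.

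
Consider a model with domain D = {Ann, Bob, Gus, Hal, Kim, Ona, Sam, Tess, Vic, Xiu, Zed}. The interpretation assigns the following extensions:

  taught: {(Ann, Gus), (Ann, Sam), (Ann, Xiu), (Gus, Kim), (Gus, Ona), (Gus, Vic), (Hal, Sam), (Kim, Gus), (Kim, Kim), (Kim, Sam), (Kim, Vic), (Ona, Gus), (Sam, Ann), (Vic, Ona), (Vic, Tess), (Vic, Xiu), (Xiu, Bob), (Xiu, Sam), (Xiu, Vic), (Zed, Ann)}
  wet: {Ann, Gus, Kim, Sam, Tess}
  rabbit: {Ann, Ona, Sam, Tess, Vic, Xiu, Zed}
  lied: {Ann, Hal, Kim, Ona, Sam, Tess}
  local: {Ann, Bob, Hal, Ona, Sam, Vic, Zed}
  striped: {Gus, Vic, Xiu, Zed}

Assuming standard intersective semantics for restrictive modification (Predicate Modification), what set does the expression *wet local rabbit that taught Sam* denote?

{Ann}

⟦that taught Sam⟧ = {x : ⟨x, Sam⟩ ∈ ⟦taught⟧} = {Ann, Hal, Kim, Xiu}
⟦rabbit⟧ = {Ann, Ona, Sam, Tess, Vic, Xiu, Zed}
… ∩ ⟦that taught Sam⟧ = {Ann, Ona, Sam, Tess, Vic, Xiu, Zed} ∩ {Ann, Hal, Kim, Xiu} = {Ann, Xiu}
… ∩ ⟦wet⟧ = {Ann, Xiu} ∩ {Ann, Gus, Kim, Sam, Tess} = {Ann}
… ∩ ⟦local⟧ = {Ann} ∩ {Ann, Bob, Hal, Ona, Sam, Vic, Zed} = {Ann}
So ⟦wet local rabbit that taught Sam⟧ = {Ann}.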